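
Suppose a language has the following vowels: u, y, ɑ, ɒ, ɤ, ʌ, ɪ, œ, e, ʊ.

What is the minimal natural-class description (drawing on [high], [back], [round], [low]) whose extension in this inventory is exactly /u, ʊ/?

The class [+high], [+back] has exactly /u, ʊ/ as its extension in this inventory. No smaller conjunction from the listed features achieves this: [+back] alone would also admit /ɑ, ɒ, ɤ, ʌ/; [+high] alone would also admit /y, ɪ/; and checking the remaining single features turns up none with this extension.

[+high, +back]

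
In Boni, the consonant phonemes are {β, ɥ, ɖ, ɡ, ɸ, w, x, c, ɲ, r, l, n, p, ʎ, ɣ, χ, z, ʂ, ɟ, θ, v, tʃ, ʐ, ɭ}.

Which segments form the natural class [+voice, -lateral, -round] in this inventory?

First, the [+voice] segments are /β, ɥ, ɖ, ɡ, w, ɲ, r, l, n, ʎ, ɣ, z, ɟ, v, ʐ, ɭ/.
Intersecting with [-lateral] gives /β, ɥ, ɖ, ɡ, w, ɲ, r, n, ɣ, z, ɟ, v, ʐ/.
Then [-round] leaves /β, ɖ, ɡ, ɲ, r, n, ɣ, z, ɟ, v, ʐ/.

β, ɖ, ɡ, ɲ, r, n, ɣ, z, ɟ, v, ʐ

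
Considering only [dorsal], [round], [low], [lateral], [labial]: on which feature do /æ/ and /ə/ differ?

[low]

/æ/ (low front unrounded vowel) and /ə/ (mid central vowel (schwa)) agree on [+dorsal], [−round], [−lateral], [−labial]. They differ on [low] (/æ/ [+], /ə/ [−]).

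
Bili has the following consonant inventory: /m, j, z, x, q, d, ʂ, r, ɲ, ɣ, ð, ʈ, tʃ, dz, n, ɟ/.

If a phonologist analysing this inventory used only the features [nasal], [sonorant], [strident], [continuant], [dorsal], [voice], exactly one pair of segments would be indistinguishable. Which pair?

m, n

Both /m/ and /n/ are [+nasal], [+sonorant], [−strident], [−continuant], [−dorsal], [+voice]. Since the list omits [labial] and [coronal] — which do distinguish the bilabial nasal from the alveolar nasal — this pair collapses; all other pairs remain distinct.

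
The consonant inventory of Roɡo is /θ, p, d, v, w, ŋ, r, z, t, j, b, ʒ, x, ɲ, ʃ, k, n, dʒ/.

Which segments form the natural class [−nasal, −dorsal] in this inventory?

Checking each segment against [−nasal], [−dorsal]: /θ/ (voiceless dental fricative), /p/ (voiceless bilabial stop), /d/ (voiced alveolar stop), /v/ (voiced labiodental fricative), /r/ (alveolar trill), /z/ (voiced alveolar fricative), among others, satisfy every feature; every other segment in the inventory fails at least one.

θ, p, d, v, r, z, t, b, ʒ, ʃ, dʒ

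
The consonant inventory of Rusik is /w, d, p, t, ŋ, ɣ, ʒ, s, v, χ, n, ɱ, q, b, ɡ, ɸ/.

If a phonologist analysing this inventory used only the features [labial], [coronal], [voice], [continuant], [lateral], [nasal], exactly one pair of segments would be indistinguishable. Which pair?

/w/ (labial-velar glide) and /v/ (voiced labiodental fricative) are both [+labial], [-coronal], [+voice], [+continuant], [-lateral], [-nasal], so none of the listed features separates them. (They do differ in [sonorant], [round] and [dorsal], which are not among the given features.) Every other pair in the inventory differs on at least one listed feature.

w, v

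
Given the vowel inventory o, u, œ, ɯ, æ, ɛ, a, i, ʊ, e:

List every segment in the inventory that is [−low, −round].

The [−low] segments are /o, u, œ, ɯ, ɛ, i, ʊ, e/.
Among these, [−round] leaves /ɯ, ɛ, i, e/.

ɯ, ɛ, i, e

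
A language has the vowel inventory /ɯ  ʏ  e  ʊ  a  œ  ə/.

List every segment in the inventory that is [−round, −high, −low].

Eliminate segments failing any feature: /ɯ/ is [+high]; /ʏ, ʊ, œ/ are [+round]; /a/ is [+low]. The remaining /e, ə/ satisfy [−round], [−high], [−low].

e, ə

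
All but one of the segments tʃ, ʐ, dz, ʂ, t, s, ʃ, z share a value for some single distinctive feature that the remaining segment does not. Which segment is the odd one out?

t

[strident] groups all but one: /ʐ, tʃ, dz, z, ʂ, ʃ, s/ share [+strident] while /t/ (voiceless alveolar stop) alone is [-strident]. Removing any other segment would not leave a single-feature class that excludes it.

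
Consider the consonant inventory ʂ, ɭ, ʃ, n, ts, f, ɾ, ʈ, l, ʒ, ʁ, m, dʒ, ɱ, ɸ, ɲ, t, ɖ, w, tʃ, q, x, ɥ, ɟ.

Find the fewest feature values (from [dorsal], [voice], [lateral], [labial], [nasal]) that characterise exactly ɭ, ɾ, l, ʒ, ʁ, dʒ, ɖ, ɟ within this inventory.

/ɭ, ɾ, l, ʒ, ʁ, dʒ, ɖ, ɟ/ are all [+voice], [−nasal], [−labial], and no other segment in the inventory matches all three values. Dropping any one of them over-generates: [−nasal, −labial] alone would also admit /ʂ, ʃ, ts, ʈ, …/; [+voice, −labial] alone would also admit /n, ɲ/; [+voice, −nasal] alone would also admit /w, ɥ/. No other combination of two listed features picks out exactly this set either, so fewer than three features will not do.

[+voice, −nasal, −labial]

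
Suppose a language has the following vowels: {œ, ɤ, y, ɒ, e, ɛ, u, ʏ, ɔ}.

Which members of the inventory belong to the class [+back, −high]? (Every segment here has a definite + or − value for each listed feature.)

Checking each segment against [+back], [−high]: /ɤ/ (mid back unrounded tense vowel), /ɒ/ (low back rounded vowel), /ɔ/ (mid back rounded lax vowel) satisfy every feature; every other segment in the inventory fails at least one.

ɤ, ɒ, ɔ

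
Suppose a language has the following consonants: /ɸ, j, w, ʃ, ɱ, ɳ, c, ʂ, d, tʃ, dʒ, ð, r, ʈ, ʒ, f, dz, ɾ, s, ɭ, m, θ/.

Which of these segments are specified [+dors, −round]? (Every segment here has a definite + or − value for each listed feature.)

j, c

Among the inventory, the [+dorsal] segments are /j, w, c/.
Of those, [−round] leaves /j, c/.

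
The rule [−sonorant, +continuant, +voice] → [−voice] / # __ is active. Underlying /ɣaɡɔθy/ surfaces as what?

[xaɡɔθy]

/ɣ/ satisfies [−sonorant, +continuant, +voice] and sits in # __. The [−voice] counterpart of the voiced velar fricative is /x/. Other segments in /ɣaɡɔθy/ either fail the structural description or are not in the environment, so the surface form is [xaɡɔθy].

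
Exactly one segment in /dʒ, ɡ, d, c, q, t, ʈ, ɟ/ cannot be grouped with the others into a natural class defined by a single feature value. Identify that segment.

[delayed release] (equivalently [strident]) groups all but one: /ɡ, t, c, q, ɟ, d, ʈ/ share [−delayed release] while /dʒ/ (voiced postalveolar affricate) alone is [+delayed release]. Removing any other segment would not leave a single-feature class that excludes it.

dʒ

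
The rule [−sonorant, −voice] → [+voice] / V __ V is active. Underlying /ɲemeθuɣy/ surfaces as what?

/θ/ satisfies [−sonorant, −voice] and sits in V __ V. The [+voice] counterpart of the voiceless dental fricative is /ð/. Other segments in /ɲemeθuɣy/ either fail the structural description or are not in the environment, so the surface form is [ɲemeðuɣy].

[ɲemeðuɣy]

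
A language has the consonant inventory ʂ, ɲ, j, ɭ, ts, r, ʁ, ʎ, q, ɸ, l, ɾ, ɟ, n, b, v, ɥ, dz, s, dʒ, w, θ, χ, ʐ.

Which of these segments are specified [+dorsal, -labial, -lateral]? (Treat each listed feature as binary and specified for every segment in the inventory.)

Eliminate segments failing any feature: /ʂ, ɭ, ts, r, ɸ, l, ɾ, n, b, v, dz, s, dʒ, θ, ʐ/ are [-dorsal]; /ʎ/ is [+lateral]; /ɥ, w/ are [+labial]. The remaining /ɲ, j, ʁ, q, ɟ, χ/ satisfy [+dorsal], [-labial], [-lateral].

ɲ, j, ʁ, q, ɟ, χ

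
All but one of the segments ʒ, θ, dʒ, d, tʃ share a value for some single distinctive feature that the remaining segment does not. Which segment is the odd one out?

d

The remaining segments after removing /d/ share [+distributed]; /d/ (voiced alveolar stop) is [−distributed]. For every other candidate removal, the leftover set fails to share any single feature value that the removed segment lacks.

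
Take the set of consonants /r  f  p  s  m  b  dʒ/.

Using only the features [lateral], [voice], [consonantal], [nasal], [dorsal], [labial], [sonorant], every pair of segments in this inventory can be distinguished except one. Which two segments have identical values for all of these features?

p, f

Both /p/ and /f/ are [−lateral], [−voice], [+consonantal], [−nasal], [−dorsal], [+labial], [−sonorant]. Since the list omits [continuant] — which does distinguish the voiceless bilabial stop from the voiceless labiodental fricative — this pair collapses; all other pairs remain distinct.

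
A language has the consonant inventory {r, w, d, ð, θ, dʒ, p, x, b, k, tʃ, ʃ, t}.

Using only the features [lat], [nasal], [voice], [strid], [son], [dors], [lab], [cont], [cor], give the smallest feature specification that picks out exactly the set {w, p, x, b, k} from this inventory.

/w, p, x, b, k/ are exactly the [−coronal] segments in the inventory, so a single feature suffices.

[−cor]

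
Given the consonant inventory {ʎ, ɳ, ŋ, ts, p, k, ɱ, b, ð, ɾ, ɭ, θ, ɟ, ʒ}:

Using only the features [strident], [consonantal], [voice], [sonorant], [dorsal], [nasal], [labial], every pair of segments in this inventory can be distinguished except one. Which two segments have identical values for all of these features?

ɾ, ɭ

On the given features, /ɾ/ and /ɭ/ have an identical profile: [−strident], [+consonantal], [+voice], [+sonorant], [−dorsal], [−nasal], [−labial]. No other two segments in the inventory coincide on all 7 features. (They do differ in [lateral] and [anterior], which are not among the given features.)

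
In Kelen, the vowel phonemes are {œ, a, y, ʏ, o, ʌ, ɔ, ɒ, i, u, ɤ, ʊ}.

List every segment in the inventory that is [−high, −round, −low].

The [−high] segments are /œ, a, o, ʌ, ɔ, ɒ, ɤ/.
Of those, [−round] gives /a, ʌ, ɤ/.
Then [−low] leaves /ʌ, ɤ/.

ʌ, ɤ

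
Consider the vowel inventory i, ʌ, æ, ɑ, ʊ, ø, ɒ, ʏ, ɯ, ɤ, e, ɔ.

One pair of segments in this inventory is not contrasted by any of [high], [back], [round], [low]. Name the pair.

ɤ, ʌ

On the given features, /ɤ/ and /ʌ/ have an identical profile: [−high], [+back], [−round], [−low]. No other two segments in the inventory coincide on all 4 features. (They do differ in [tense], which is not among the given features.)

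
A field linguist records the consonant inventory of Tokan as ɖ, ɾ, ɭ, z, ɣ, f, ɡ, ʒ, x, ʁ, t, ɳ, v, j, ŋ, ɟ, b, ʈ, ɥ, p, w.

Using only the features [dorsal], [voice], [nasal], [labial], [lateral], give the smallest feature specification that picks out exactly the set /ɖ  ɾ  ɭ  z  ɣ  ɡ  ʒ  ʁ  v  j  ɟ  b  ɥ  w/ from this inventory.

/ɖ, ɾ, ɭ, z, ɣ, ɡ, ʒ, ʁ, v, j, ɟ, b, ɥ, w/ are all [+voice], [−nasal], and no other segment in the inventory matches both values. Dropping any one of them over-generates: [−nasal] alone would also admit /f, x, t, ʈ, …/; [+voice] alone would also admit /ɳ, ŋ/. No other single listed feature picks out exactly this set either, so fewer than two features will not do.

[+voice, −nasal]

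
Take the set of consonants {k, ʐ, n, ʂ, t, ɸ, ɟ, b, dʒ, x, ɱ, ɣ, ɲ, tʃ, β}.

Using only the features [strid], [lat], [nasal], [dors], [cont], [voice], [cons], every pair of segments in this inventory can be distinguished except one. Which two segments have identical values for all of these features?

n, ɱ

On the given features, /n/ and /ɱ/ have an identical profile: [−strident], [−lateral], [+nasal], [−dorsal], [−continuant], [+voice], [+consonantal]. No other two segments in the inventory coincide on all 7 features. (They do differ in [labial] and [coronal], which are not among the given features.)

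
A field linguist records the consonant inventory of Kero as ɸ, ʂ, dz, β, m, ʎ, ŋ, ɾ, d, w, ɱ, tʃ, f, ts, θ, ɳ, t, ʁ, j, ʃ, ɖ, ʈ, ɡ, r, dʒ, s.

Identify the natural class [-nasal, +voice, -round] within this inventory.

dz, β, ʎ, ɾ, d, ʁ, j, ɖ, ɡ, r, dʒ

The [-nasal] segments are /ɸ, ʂ, dz, β, ʎ, ɾ, d, w, tʃ, f, ts, θ, t, ʁ, j, ʃ, ɖ, ʈ, ɡ, r, dʒ, s/.
Within that set, [+voice] gives /dz, β, ʎ, ɾ, d, w, ʁ, j, ɖ, ɡ, r, dʒ/.
Of those, [-round] leaves /dz, β, ʎ, ɾ, d, ʁ, j, ɖ, ɡ, r, dʒ/.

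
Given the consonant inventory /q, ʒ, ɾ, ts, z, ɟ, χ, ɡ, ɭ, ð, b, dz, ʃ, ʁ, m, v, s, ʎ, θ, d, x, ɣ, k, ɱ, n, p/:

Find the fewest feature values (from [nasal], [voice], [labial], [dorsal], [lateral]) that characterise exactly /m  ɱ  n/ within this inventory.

The target set is precisely the extension of [+nasal] in this inventory.

[+nasal]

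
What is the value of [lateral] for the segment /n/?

[−lateral]

/n/ is the alveolar nasal. The feature [lateral] marks segments produced with airflow around the side(s) of the tongue; /n/ lacks this property, so it is [−lateral].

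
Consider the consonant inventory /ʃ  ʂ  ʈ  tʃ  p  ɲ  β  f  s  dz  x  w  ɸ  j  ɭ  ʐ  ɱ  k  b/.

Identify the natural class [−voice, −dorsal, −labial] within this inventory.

Among the inventory, the [−voice] segments are /ʃ, ʂ, ʈ, tʃ, p, f, s, x, ɸ, k/.
Then [−dorsal] gives /ʃ, ʂ, ʈ, tʃ, p, f, s, ɸ/.
Intersecting with [−labial] leaves /ʃ, ʂ, ʈ, tʃ, s/.

ʃ, ʂ, ʈ, tʃ, s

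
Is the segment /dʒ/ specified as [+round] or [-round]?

[-round]

/dʒ/ is the voiced postalveolar affricate, hence [-round].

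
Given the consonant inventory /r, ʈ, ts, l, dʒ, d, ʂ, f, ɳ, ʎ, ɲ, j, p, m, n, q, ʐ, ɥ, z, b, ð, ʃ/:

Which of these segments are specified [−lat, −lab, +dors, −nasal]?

j, q

Checking each segment against [−lateral], [−labial], [+dorsal], [−nasal]: /j/ (palatal glide), /q/ (voiceless uvular stop) satisfy every feature; every other segment in the inventory fails at least one.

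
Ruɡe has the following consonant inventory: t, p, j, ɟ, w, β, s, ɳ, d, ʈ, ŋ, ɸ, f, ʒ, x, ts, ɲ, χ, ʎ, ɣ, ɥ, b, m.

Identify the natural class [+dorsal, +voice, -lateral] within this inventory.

Eliminate segments failing any feature: /t, p, β, s, ɳ, d, ʈ, ɸ, f, ʒ, ts, b, m/ are [-dorsal]; /x, χ/ are [-voice]; /ʎ/ is [+lateral]. The remaining /j, ɟ, w, ŋ, ɲ, ɣ, ɥ/ satisfy [+dorsal], [+voice], [-lateral].

j, ɟ, w, ŋ, ɲ, ɣ, ɥ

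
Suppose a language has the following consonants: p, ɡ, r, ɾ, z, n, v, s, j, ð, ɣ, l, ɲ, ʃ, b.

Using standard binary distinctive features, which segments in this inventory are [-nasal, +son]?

r, ɾ, j, l

Among the inventory, the [-nasal] segments are /p, ɡ, r, ɾ, z, v, s, j, ð, ɣ, l, ʃ, b/.
Intersecting with [+sonorant] leaves /r, ɾ, j, l/.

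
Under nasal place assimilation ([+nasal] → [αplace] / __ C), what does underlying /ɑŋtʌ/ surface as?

/ŋ/ sits before the [+coronal] consonant /t/, so it takes on [+coronal] and surfaces as /n/. The rest of the form is unaffected: [ɑntʌ].

[ɑntʌ]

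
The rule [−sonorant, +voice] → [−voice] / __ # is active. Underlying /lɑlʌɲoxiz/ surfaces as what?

[lɑlʌɲoxis]

The only segment in the rule's environment that also matches [−sonorant, +voice] is /z/. Applying [−voice] turns the voiced alveolar fricative into /s/ (voiceless alveolar fricative), giving [lɑlʌɲoxis].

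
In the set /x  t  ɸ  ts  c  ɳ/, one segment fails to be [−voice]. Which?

ɳ

/ɳ/ is the retroflex nasal, which is [+voice]; the rest — /ts, t, ɸ, x, c/ — are [−voice].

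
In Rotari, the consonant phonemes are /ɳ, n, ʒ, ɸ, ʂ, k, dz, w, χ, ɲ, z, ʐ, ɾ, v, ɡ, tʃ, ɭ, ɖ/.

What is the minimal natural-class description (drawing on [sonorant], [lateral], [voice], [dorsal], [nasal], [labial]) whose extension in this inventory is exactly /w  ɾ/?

/w, ɾ/ are all [+sonorant], [−nasal], [−lateral], and no other segment in the inventory matches all three values. Dropping any one of them over-generates: [−nasal, −lateral] alone would also admit /ʒ, ɸ, ʂ, k, …/; [+sonorant, −lateral] alone would also admit /ɳ, n, ɲ/; [+sonorant, −nasal] alone would also admit /ɭ/. No other combination of two listed features picks out exactly this set either, so fewer than three features will not do.

[+sonorant, −nasal, −lateral]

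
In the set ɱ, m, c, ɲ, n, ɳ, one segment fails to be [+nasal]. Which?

/ɱ, n, ɲ, ɳ, m/ are all [+nasal]; /c/ (voiceless palatal stop) is [−nasal].

c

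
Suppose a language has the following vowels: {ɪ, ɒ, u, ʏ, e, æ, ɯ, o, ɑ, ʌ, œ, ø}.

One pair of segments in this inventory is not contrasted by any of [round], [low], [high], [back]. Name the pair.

ø, œ

Both /ø/ and /œ/ are [+round], [-low], [-high], [-back]. Since the list omits [tense] — which does distinguish the mid front rounded tense vowel from the mid front rounded lax vowel — this pair collapses; all other pairs remain distinct.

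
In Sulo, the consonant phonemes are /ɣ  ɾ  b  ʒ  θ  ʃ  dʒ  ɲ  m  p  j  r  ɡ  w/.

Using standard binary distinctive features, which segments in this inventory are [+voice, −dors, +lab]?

Eliminate segments failing any feature: /ɣ, ɲ, j, ɡ, w/ are [+dorsal]; /ɾ, ʒ, dʒ, r/ are [−labial]; /θ, ʃ, p/ are [−voice]. The remaining /b, m/ satisfy [+voice], [−dorsal], [+labial].

b, m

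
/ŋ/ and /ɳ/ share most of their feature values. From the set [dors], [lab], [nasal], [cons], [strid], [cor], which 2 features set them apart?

/ŋ/ (velar nasal) and /ɳ/ (retroflex nasal) agree on [−labial], [+nasal], [+consonantal], [−strident]. They differ on [coronal] (/ŋ/ [−], /ɳ/ [+]), [dorsal] (/ŋ/ [+], /ɳ/ [−]).

[coronal], [dorsal]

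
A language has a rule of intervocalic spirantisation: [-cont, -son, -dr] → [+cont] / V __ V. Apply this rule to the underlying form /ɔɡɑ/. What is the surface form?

The only segment in the rule's environment that also matches [-cont, -son, -dr] is /ɡ/. Applying [+continuant] turns the voiced velar stop into /ɣ/ (voiced velar fricative), giving [ɔɣɑ].

[ɔɣɑ]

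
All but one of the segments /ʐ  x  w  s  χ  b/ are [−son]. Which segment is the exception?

/w/ is the labial-velar glide, which is [+sonorant]; the rest — /s, ʐ, χ, x, b/ — are [−sonorant].

w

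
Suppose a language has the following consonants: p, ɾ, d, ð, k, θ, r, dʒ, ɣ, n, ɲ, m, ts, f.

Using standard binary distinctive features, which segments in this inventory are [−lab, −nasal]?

ɾ, d, ð, k, θ, r, dʒ, ɣ, ts

Checking each segment against [−labial], [−nasal]: /ɾ/ (alveolar tap), /d/ (voiced alveolar stop), /ð/ (voiced dental fricative), /k/ (voiceless velar stop), /θ/ (voiceless dental fricative), /r/ (alveolar trill), among others, satisfy every feature; every other segment in the inventory fails at least one.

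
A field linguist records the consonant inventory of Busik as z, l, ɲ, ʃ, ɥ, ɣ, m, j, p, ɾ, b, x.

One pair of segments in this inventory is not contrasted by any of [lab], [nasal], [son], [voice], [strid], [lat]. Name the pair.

j, ɾ

/j/ (palatal glide) and /ɾ/ (alveolar tap) are both [-labial], [-nasal], [+sonorant], [+voice], [-strident], [-lateral], so none of the listed features separates them. (They do differ in [dorsal], which is not among the given features.) Every other pair in the inventory differs on at least one listed feature.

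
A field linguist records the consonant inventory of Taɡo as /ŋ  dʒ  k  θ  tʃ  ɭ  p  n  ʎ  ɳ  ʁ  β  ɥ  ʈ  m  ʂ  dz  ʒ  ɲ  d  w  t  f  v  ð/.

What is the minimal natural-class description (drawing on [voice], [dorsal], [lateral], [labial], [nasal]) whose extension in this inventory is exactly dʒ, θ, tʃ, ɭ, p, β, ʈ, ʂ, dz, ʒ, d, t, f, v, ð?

Every target segment is [−nasal], [−dorsal]; each remaining inventory member fails at least one of these. Each conjunct is needed — [−dorsal] alone would also admit /n, ɳ, m/; [−nasal] alone would also admit /k, ʎ, ʁ, ɥ, …/ — and no other single listed feature has exactly this extension, so two is the minimum.

[−nasal, −dorsal]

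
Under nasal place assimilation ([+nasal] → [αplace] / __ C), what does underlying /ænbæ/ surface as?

[æmbæ]

/n/ sits before the [+labial] consonant /b/, so it takes on [+labial] and surfaces as /m/. The rest of the form is unaffected: [æmbæ].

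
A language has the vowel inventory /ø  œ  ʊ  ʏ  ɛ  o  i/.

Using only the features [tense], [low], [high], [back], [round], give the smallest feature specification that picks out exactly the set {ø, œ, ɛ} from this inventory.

/ø, œ, ɛ/ are all [-high], [-back], and no other segment in the inventory matches both values. Dropping any one of them over-generates: [-back] alone would also admit /ʏ, i/; [-high] alone would also admit /o/. No other single listed feature picks out exactly this set either, so fewer than two features will not do.

[-high, -back]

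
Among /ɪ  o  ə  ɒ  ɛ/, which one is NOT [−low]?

ɒ

/ɒ/ is the low back rounded vowel, which is [+low]; the rest — /o, ɛ, ɪ, ə/ — are [−low].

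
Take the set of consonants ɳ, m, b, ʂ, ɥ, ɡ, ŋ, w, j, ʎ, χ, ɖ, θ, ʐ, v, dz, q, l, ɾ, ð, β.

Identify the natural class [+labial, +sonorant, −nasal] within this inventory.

ɥ, w

First, the [+labial] segments are /m, b, ɥ, w, v, β/.
Of those, [+sonorant] gives /m, ɥ, w/.
Within that set, [−nasal] leaves /ɥ, w/.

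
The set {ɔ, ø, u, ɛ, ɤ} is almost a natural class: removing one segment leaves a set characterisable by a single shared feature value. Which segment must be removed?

u

[high] groups all but one: /ø, ɤ, ɛ, ɔ/ share [-high] while /u/ (high back rounded tense vowel) alone is [+high]. Removing any other segment would not leave a single-feature class that excludes it.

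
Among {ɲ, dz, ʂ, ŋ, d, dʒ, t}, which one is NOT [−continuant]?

ʂ

Every segment except /ʂ/ is [−continuant]. /ʂ/ (voiceless retroflex fricative) is [+continuant], so it is the exception.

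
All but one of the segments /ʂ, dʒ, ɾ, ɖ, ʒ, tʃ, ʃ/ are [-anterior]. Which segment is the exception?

ɾ

/ʂ, ʒ, dʒ, ʃ, tʃ, ɖ/ are all [-anterior]; /ɾ/ (alveolar tap) is [+anterior].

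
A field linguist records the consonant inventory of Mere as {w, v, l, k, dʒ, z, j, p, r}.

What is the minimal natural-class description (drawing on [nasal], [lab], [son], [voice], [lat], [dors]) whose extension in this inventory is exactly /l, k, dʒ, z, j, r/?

[−lab]

/l, k, dʒ, z, j, r/ are exactly the [−labial] segments in the inventory, so a single feature suffices.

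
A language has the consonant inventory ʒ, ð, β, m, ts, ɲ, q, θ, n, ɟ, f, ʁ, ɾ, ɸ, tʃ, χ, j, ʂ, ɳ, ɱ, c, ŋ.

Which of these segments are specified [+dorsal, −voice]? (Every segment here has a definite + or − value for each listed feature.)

Among the inventory, the [+dorsal] segments are /ɲ, q, ɟ, ʁ, χ, j, c, ŋ/.
Among these, [−voice] leaves /q, χ, c/.

q, χ, c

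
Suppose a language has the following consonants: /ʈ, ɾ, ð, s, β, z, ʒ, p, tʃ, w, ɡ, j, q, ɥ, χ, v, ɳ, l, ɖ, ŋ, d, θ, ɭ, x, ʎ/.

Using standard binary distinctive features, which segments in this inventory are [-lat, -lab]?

ʈ, ɾ, ð, s, z, ʒ, tʃ, ɡ, j, q, χ, ɳ, ɖ, ŋ, d, θ, x

The [-lateral] segments are /ʈ, ɾ, ð, s, β, z, ʒ, p, tʃ, w, ɡ, j, q, ɥ, χ, v, ɳ, ɖ, ŋ, d, θ, x/.
Of those, [-labial] leaves /ʈ, ɾ, ð, s, z, ʒ, tʃ, ɡ, j, q, χ, ɳ, ɖ, ŋ, d, θ, x/.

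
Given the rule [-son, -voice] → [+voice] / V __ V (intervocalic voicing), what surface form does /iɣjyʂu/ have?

[iɣjyʐu]

Only /ʂ/ occurs between two vowels (/y/ __ /u/) and matches the structural description. It is a voiceless retroflex fricative, so [-son, -voice] holds; changing it to [+voice] with all other features held fixed yields /ʐ/ (voiced retroflex fricative). No other segment meets both the structural description and the environment, so the output is [iɣjyʐu].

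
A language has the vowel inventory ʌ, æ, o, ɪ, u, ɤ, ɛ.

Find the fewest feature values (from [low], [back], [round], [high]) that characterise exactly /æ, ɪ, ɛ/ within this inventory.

The target set is precisely the extension of [−back] in this inventory.

[−back]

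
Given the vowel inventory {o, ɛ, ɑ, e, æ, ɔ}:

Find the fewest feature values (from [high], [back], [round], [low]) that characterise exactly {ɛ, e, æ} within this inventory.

[-back]

Every target segment is [-back] and no other inventory member is, so one feature is enough.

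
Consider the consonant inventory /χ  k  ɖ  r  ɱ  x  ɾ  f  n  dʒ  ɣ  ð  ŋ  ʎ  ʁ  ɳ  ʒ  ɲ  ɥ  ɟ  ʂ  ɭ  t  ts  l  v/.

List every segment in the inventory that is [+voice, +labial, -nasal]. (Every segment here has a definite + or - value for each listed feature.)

Checking each segment against [+voice], [+labial], [-nasal]: /ɥ/ (labial-palatal glide), /v/ (voiced labiodental fricative) satisfy every feature; every other segment in the inventory fails at least one.

ɥ, v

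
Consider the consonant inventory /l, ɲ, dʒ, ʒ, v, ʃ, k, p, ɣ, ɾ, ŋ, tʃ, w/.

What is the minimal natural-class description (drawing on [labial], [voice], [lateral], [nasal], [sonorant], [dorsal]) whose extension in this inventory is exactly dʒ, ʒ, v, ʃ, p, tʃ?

[−sonorant, −dorsal]

Every target segment is [−sonorant], [−dorsal]; each remaining inventory member fails at least one of these. Each conjunct is needed — [−dorsal] alone would also admit /l, ɾ/; [−sonorant] alone would also admit /k, ɣ/ — and no other single listed feature has exactly this extension, so two is the minimum.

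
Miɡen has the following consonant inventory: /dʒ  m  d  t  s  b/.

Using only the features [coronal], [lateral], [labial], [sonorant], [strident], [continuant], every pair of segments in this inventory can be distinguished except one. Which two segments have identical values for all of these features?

/d/ (voiced alveolar stop) and /t/ (voiceless alveolar stop) are both [+coronal], [−lateral], [−labial], [−sonorant], [−strident], [−continuant], so none of the listed features separates them. (They do differ in [voice], which is not among the given features.) Every other pair in the inventory differs on at least one listed feature.

d, t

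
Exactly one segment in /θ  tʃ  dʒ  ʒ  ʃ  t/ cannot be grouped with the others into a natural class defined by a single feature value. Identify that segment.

t

[distributed] groups all but one: /dʒ, tʃ, ʒ, θ, ʃ/ share [+distributed] while /t/ (voiceless alveolar stop) alone is [−distributed]. Removing any other segment would not leave a single-feature class that excludes it.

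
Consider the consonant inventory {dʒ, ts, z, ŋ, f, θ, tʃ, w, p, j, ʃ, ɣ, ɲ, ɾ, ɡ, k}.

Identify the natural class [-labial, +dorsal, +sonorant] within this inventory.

ŋ, j, ɲ

The [-labial] segments are /dʒ, ts, z, ŋ, θ, tʃ, j, ʃ, ɣ, ɲ, ɾ, ɡ, k/.
Within that set, [+dorsal] gives /ŋ, j, ɣ, ɲ, ɡ, k/.
Of those, [+sonorant] leaves /ŋ, j, ɲ/.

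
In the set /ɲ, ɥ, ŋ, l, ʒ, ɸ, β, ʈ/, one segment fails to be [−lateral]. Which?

/ʈ, ŋ, β, ɥ, ɸ, ɲ, ʒ/ are all [−lateral]; /l/ (alveolar lateral approximant) is [+lateral].

l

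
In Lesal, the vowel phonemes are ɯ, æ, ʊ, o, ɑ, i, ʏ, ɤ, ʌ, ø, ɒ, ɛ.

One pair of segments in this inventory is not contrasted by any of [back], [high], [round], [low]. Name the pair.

/ʌ/ (mid back unrounded lax vowel) and /ɤ/ (mid back unrounded tense vowel) are both [+back], [-high], [-round], [-low], so none of the listed features separates them. (They do differ in [tense], which is not among the given features.) Every other pair in the inventory differs on at least one listed feature.

ʌ, ɤ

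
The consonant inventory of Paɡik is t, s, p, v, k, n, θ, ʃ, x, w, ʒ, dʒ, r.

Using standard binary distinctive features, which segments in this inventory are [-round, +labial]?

Eliminate segments failing any feature: /t, s, k, n, θ, ʃ, x, ʒ, dʒ, r/ are [-labial]; /w/ is [+round]. The remaining /p, v/ satisfy [-round], [+labial].

p, v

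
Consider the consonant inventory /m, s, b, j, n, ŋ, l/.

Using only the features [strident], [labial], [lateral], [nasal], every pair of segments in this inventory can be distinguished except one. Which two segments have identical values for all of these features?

/n/ (alveolar nasal) and /ŋ/ (velar nasal) are both [−strident], [−labial], [−lateral], [+nasal], so none of the listed features separates them. (They do differ in [coronal] and [dorsal], which are not among the given features.) Every other pair in the inventory differs on at least one listed feature.

n, ŋ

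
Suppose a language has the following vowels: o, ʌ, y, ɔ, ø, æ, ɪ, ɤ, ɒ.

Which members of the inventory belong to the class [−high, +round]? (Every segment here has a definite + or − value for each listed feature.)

Eliminate segments failing any feature: /ʌ, æ, ɤ/ are [−round]; /y, ɪ/ are [+high]. The remaining /o, ɔ, ø, ɒ/ satisfy [−high], [+round].

o, ɔ, ø, ɒ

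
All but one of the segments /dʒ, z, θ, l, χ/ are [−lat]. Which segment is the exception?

l

/θ, χ, z, dʒ/ are all [−lateral]; /l/ (alveolar lateral approximant) is [+lateral].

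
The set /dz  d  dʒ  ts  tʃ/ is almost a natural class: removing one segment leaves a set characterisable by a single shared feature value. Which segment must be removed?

d

[delayed release] (equivalently [strident]) groups all but one: /dz, ts, dʒ, tʃ/ share [+delayed release] while /d/ (voiced alveolar stop) alone is [-delayed release]. Removing any other segment would not leave a single-feature class that excludes it.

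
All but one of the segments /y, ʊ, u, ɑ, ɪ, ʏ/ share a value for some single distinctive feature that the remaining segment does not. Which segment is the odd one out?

/y, ʏ, u, ɪ, ʊ/ are all [+high], but /ɑ/ (low back unrounded vowel) is [-high]. No other single segment can be removed to leave a set sharing one feature value that the removed segment lacks, so /ɑ/ is the odd one out.

ɑ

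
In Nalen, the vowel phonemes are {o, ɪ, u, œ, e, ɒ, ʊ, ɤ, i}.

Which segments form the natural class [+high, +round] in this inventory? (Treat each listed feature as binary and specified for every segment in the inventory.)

Among the inventory, the [+high] segments are /ɪ, u, ʊ, i/.
Then [+round] leaves /u, ʊ/.

u, ʊ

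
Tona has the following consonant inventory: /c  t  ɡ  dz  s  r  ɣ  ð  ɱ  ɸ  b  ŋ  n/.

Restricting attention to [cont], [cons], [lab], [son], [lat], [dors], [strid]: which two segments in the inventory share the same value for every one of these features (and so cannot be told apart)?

On the given features, /c/ and /ɡ/ have an identical profile: [-continuant], [+consonantal], [-labial], [-sonorant], [-lateral], [+dorsal], [-strident]. No other two segments in the inventory coincide on all 7 features. (They do differ in [voice] and [back], which are not among the given features.)

c, ɡ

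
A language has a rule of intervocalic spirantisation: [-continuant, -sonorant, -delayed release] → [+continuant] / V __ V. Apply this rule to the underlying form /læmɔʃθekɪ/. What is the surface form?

[læmɔʃθexɪ]

/k/ satisfies [-continuant, -sonorant, -delayed release] and sits in V __ V. The [+continuant] counterpart of the voiceless velar stop is /x/. Other segments in /læmɔʃθekɪ/ either fail the structural description or are not in the environment, so the surface form is [læmɔʃθexɪ].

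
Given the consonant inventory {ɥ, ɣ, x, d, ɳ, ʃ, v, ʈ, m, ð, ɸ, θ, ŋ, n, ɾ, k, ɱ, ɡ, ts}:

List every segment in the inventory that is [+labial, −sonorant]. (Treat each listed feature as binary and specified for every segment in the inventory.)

v, ɸ

First, the [+labial] segments are /ɥ, v, m, ɸ, ɱ/.
Within that set, [−sonorant] leaves /v, ɸ/.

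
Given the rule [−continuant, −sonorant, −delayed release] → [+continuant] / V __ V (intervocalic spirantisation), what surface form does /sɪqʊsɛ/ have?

[sɪχʊsɛ]

The only segment in the rule's environment that also matches [−continuant, −sonorant, −delayed release] is /q/. Applying [+continuant] turns the voiceless uvular stop into /χ/ (voiceless uvular fricative), giving [sɪχʊsɛ].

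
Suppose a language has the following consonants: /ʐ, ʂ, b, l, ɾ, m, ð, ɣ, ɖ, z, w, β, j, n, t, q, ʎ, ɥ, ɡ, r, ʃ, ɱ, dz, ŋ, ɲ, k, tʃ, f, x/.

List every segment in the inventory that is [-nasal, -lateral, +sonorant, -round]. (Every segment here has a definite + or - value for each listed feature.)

ɾ, j, r

Eliminate segments failing any feature: /ʐ, ʂ, b, ð, ɣ, ɖ, z, β, t, q, ɡ, ʃ, dz, k, tʃ, f, x/ are [-sonorant]; /l, ʎ/ are [+lateral]; /m, n, ɱ, ŋ, ɲ/ are [+nasal]; /w, ɥ/ are [+round]. The remaining /ɾ, j, r/ satisfy [-nasal], [-lateral], [+sonorant], [-round].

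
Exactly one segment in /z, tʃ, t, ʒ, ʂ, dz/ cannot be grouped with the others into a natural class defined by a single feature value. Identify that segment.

t

[strident] groups all but one: /dz, ʂ, z, ʒ, tʃ/ share [+strident] while /t/ (voiceless alveolar stop) alone is [−strident]. Removing any other segment would not leave a single-feature class that excludes it.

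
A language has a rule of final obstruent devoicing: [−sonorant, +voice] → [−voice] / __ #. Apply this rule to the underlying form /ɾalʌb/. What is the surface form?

Only the final segment /b/ is both word-final and matches the structural description. It is a voiced bilabial stop, so [−sonorant, +voice] holds; changing it to [−voice] with all other features held fixed yields /p/ (voiceless bilabial stop). No other segment meets both the structural description and the environment, so the output is [ɾalʌp].

[ɾalʌp]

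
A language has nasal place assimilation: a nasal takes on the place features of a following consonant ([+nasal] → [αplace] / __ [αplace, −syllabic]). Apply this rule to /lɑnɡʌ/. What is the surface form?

The only nasal preceding a consonant is /n/ before /ɡ/. /ɡ/ is [+dorsal], so /n/ → /ŋ/, giving [lɑŋɡʌ].

[lɑŋɡʌ]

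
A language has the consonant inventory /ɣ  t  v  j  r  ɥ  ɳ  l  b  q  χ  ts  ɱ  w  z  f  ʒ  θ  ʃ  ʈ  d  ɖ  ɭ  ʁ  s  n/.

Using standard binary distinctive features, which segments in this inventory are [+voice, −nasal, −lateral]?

ɣ, v, j, r, ɥ, b, w, z, ʒ, d, ɖ, ʁ

Among the inventory, the [+voice] segments are /ɣ, v, j, r, ɥ, ɳ, l, b, ɱ, w, z, ʒ, d, ɖ, ɭ, ʁ, n/.
Among these, [−nasal] gives /ɣ, v, j, r, ɥ, l, b, w, z, ʒ, d, ɖ, ɭ, ʁ/.
Within that set, [−lateral] leaves /ɣ, v, j, r, ɥ, b, w, z, ʒ, d, ɖ, ʁ/.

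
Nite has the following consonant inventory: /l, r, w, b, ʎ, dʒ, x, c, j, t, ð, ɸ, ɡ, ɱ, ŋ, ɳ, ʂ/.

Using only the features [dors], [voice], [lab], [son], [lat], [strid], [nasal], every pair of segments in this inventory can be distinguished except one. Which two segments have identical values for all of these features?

/c/ (voiceless palatal stop) and /x/ (voiceless velar fricative) are both [+dorsal], [−voice], [−labial], [−sonorant], [−lateral], [−strident], [−nasal], so none of the listed features separates them. (They do differ in [continuant] and [back], which are not among the given features.) Every other pair in the inventory differs on at least one listed feature.

c, x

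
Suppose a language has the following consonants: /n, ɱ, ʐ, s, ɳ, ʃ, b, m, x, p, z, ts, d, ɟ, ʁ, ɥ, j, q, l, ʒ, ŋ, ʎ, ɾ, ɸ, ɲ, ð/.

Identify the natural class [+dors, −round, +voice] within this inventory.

Eliminate segments failing any feature: /n, ɱ, ʐ, s, ɳ, ʃ, b, m, p, z, ts, d, l, ʒ, ɾ, ɸ, ð/ are [−dorsal]; /x, q/ are [−voice]; /ɥ/ is [+round]. The remaining /ɟ, ʁ, j, ŋ, ʎ, ɲ/ satisfy [+dorsal], [−round], [+voice].

ɟ, ʁ, j, ŋ, ʎ, ɲ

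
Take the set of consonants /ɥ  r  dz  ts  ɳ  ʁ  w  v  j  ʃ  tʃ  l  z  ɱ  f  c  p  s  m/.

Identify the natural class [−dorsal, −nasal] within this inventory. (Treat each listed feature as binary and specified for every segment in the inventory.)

The [−dorsal] segments are /r, dz, ts, ɳ, v, ʃ, tʃ, l, z, ɱ, f, p, s, m/.
Among these, [−nasal] leaves /r, dz, ts, v, ʃ, tʃ, l, z, f, p, s/.

r, dz, ts, v, ʃ, tʃ, l, z, f, p, s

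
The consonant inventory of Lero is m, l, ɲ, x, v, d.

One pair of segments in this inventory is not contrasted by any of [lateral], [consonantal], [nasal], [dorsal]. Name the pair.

Both /d/ and /v/ are [-lateral], [+consonantal], [-nasal], [-dorsal]. Since the list omits [continuant], [labial] and [coronal] — which do distinguish the voiced alveolar stop from the voiced labiodental fricative — this pair collapses; all other pairs remain distinct.

d, v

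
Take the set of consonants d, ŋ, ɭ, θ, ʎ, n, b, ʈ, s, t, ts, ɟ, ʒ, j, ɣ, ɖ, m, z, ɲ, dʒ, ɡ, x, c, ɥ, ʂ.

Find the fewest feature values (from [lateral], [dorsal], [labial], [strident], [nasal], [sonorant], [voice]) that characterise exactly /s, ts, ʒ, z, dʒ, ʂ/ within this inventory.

Every target segment is [+strident] and no other inventory member is, so one feature is enough.

[+strident]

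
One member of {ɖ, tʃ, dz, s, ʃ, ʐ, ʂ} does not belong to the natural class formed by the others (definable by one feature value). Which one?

ɖ

[strident] groups all but one: /dz, s, ʃ, ʂ, tʃ, ʐ/ share [+strident] while /ɖ/ (voiced retroflex stop) alone is [−strident]. Removing any other segment would not leave a single-feature class that excludes it.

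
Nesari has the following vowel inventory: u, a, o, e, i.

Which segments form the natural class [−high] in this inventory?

a, o, e

The [−high] segments here are /a, o, e/; the remaining /u, i/ are [+high].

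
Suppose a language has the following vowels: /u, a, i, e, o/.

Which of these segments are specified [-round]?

The [-round] segments here are /a, i, e/; the remaining /u, o/ are [+round].

a, i, e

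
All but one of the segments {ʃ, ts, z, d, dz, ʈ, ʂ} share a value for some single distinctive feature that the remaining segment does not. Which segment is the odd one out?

ʃ

[distributed] groups all but one: /ts, ʈ, z, ʂ, d, dz/ share [−distributed] while /ʃ/ (voiceless postalveolar fricative) alone is [+distributed]. Removing any other segment would not leave a single-feature class that excludes it.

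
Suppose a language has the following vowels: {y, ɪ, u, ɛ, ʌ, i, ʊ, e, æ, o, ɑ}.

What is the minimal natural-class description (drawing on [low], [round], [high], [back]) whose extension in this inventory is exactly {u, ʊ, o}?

[+back, +round]

Every target segment is [+back], [+round]; each remaining inventory member fails at least one of these. Each conjunct is needed — [+round] alone would also admit /y/; [+back] alone would also admit /ʌ, ɑ/ — and no other single listed feature has exactly this extension, so two is the minimum.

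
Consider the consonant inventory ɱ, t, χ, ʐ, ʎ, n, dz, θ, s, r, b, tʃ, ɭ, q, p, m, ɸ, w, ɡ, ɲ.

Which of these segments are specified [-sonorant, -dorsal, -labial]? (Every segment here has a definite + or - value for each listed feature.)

Checking each segment against [-sonorant], [-dorsal], [-labial]: /t/ (voiceless alveolar stop), /ʐ/ (voiced retroflex fricative), /dz/ (voiced alveolar affricate), /θ/ (voiceless dental fricative), /s/ (voiceless alveolar fricative), /tʃ/ (voiceless postalveolar affricate) satisfy every feature; every other segment in the inventory fails at least one.

t, ʐ, dz, θ, s, tʃ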